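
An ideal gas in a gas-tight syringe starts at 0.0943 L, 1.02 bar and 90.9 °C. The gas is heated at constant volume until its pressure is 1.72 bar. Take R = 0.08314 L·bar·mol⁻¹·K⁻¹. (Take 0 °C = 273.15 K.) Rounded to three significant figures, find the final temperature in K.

Convert: T₁ = 364.0 K.
Isochoric, so P/T is constant: V₂ = V₁; T₂ = T₁·(P₂/P₁) = 613.9 K.

T₂ ≈ 614 K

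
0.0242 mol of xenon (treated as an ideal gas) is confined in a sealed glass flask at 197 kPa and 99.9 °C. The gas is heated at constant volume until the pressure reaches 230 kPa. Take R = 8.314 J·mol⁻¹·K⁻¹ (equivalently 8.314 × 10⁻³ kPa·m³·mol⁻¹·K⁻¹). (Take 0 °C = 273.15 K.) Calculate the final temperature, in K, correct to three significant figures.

T₂ ≈ 436 K

Convert: T₁ = 373.0 K.
From PV = nRT: V₁ = nRT₁/P₁ = 0.0003810 m³.
Isochoric, so P/T is constant: V₂ = V₁; T₂ = T₁·(P₂/P₁) = 435.5 K.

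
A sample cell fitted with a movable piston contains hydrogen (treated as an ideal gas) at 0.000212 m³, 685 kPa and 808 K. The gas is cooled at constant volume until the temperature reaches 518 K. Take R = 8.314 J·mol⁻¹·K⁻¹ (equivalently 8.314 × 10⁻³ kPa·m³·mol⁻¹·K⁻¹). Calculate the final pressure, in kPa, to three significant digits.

P₂ ≈ 439 kPa

V constant ⇒ P ∝ T: V₂ = V₁; P₂ = P₁·(T₂/T₁) = 439.1 kPa.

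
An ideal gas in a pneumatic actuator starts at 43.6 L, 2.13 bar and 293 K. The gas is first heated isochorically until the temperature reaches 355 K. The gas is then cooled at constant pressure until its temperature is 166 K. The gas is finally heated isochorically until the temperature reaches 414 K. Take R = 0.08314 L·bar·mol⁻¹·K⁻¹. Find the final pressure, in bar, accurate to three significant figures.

P₄ ≈ 6.44 bar

Isochoric, so P/T is constant: V₂ = V₁; P₂ = P₁·(T₂/T₁) = 2.581 bar.
Isobaric, so V/T is constant: P₃ = P₂; V₃ = V₂·(T₃/T₂) = 20.39 L.
V constant ⇒ P ∝ T: V₄ = V₃; P₄ = P₃·(T₄/T₃) = 6.436 bar.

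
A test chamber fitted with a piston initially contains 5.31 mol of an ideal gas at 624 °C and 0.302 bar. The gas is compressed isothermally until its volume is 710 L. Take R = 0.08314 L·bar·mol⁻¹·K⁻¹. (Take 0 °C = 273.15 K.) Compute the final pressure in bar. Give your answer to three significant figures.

Convert: T₁ = 897.1 K.
From PV = nRT: V₁ = nRT₁/P₁ = 1311 L.
T constant ⇒ Boyle's law P V = const: T₂ = T₁; P₂ = P₁·(V₁/V₂) = 0.5578 bar.

P₂ ≈ 0.558 bar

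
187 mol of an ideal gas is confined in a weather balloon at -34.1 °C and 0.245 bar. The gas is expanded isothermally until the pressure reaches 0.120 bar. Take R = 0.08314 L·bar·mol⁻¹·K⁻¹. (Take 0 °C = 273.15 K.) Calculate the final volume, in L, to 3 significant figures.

V₂ ≈ 3.10e+04 L

Convert: T₁ = 239.0 K.
From PV = nRT: V₁ = nRT₁/P₁ = 1.517e+04 L.
Isothermal, so P V is constant: T₂ = T₁; V₂ = V₁·(P₁/P₂) = 3.097e+04 L.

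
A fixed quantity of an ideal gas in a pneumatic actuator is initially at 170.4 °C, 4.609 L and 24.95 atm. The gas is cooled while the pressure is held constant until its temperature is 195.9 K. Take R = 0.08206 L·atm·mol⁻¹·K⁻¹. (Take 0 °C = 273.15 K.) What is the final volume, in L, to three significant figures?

Convert: T₁ = 443.5 K.
Isobaric, so V/T is constant: P₂ = P₁; V₂ = V₁·(T₂/T₁) = 2.036 L.

V₂ ≈ 2.04 L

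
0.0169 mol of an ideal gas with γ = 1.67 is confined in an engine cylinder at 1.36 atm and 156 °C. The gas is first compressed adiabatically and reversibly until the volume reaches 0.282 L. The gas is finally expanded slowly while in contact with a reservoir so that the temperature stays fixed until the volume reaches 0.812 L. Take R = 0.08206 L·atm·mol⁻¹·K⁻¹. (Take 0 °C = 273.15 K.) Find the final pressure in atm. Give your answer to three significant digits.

Convert: T₁ = 429.1 K.
From PV = nRT: V₁ = nRT₁/P₁ = 0.4376 L.
Adiabatic (γ = 1.67), T V^(γ−1) and P V^γ constant: T₂ = T₁·(V₁/V₂)^(γ−1) = 576.1 K; P₂ = P₁·(V₁/V₂)^γ = 2.833 atm.
T constant ⇒ Boyle's law P V = const: T₃ = T₂; P₃ = P₂·(V₂/V₃) = 0.9839 atm.

P₃ ≈ 0.984 atm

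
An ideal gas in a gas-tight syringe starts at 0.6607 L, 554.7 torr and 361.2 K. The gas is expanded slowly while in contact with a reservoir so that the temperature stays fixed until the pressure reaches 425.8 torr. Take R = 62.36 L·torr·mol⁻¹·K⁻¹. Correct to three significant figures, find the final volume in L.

V₂ ≈ 0.861 L

Isothermal, so P V is constant: T₂ = T₁; V₂ = V₁·(P₁/P₂) = 0.8607 L.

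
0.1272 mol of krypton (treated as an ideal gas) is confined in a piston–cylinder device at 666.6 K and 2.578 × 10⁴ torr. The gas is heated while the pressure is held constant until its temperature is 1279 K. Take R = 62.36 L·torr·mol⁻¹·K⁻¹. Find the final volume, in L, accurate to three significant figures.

V₂ ≈ 0.394 L

From PV = nRT: V₁ = nRT₁/P₁ = 0.2051 L.
P constant ⇒ V ∝ T: P₂ = P₁; V₂ = V₁·(T₂/T₁) = 0.3935 L.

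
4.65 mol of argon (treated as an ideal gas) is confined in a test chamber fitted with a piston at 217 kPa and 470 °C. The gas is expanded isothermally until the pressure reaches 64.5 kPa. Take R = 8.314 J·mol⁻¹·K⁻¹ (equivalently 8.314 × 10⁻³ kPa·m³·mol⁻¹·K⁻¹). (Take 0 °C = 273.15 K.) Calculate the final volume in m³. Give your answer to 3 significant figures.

Convert: T₁ = 743.1 K.
From PV = nRT: V₁ = nRT₁/P₁ = 0.1324 m³.
Isothermal, so P V is constant: T₂ = T₁; V₂ = V₁·(P₁/P₂) = 0.4454 m³.

V₂ ≈ 0.445 m³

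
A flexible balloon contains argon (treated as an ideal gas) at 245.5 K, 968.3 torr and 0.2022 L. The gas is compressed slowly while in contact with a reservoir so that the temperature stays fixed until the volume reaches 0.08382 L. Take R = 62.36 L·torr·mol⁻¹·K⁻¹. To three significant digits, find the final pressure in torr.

Isothermal, so P V is constant: T₂ = T₁; P₂ = P₁·(V₁/V₂) = 2336 torr.

P₂ ≈ 2.34e+03 torr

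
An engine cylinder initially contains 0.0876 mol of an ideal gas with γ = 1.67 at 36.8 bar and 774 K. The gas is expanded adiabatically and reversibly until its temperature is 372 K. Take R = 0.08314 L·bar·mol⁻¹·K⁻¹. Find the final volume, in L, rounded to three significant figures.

V₂ ≈ 0.457 L

From PV = nRT: V₁ = nRT₁/P₁ = 0.1532 L.
Adiabatic (γ = 1.67), T V^(γ−1) and P V^γ constant: P₂ = P₁·(T₂/T₁)^(γ/(γ−1)) = 5.926 bar; V₂ = V₁·(T₁/T₂)^(1/(γ−1)) = 0.4572 L.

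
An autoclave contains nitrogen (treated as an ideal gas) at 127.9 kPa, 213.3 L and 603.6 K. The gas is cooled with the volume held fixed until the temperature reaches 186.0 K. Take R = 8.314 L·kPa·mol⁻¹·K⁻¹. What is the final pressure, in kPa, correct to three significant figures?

Isochoric, so P/T is constant: V₂ = V₁; P₂ = P₁·(T₂/T₁) = 39.41 kPa.

P₂ ≈ 39.4 kPa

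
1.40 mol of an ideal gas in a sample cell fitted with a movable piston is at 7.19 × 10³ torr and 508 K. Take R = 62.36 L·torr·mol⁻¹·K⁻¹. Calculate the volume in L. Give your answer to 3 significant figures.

V ≈ 6.17 L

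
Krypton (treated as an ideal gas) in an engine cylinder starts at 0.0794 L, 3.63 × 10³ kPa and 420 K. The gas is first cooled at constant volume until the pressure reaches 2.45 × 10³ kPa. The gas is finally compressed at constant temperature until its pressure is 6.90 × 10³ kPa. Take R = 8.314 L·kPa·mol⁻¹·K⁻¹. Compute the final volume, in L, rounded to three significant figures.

V₃ ≈ 0.0282 L

Isochoric, so P/T is constant: V₂ = V₁; T₂ = T₁·(P₂/P₁) = 283.5 K.
T constant ⇒ Boyle's law P V = const: T₃ = T₂; V₃ = V₂·(P₂/P₃) = 0.02819 L.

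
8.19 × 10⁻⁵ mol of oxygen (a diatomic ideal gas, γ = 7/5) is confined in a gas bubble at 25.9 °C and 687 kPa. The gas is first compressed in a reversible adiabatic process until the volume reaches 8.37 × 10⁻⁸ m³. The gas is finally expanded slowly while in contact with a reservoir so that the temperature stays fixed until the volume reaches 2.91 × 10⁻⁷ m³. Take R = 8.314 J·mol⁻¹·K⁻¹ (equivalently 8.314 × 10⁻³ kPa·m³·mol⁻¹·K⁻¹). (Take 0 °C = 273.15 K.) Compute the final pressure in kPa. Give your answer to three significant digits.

Convert: T₁ = 299.0 K.
From PV = nRT: V₁ = nRT₁/P₁ = 2.964e-07 m³.
Reversible adiabatic, γ = 7/5: T₂ = T₁·(V₁/V₂)^(γ−1) = 495.9 K; P₂ = P₁·(V₁/V₂)^γ = 4034 kPa.
T constant ⇒ Boyle's law P V = const: T₃ = T₂; P₃ = P₂·(V₂/V₃) = 1160 kPa.

P₃ ≈ 1.16e+03 kPa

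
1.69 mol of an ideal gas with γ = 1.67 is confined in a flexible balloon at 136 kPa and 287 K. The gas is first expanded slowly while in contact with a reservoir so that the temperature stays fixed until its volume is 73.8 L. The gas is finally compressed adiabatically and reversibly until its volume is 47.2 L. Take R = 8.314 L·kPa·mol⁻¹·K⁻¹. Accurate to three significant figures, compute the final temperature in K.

T₃ ≈ 387 K

From PV = nRT: V₁ = nRT₁/P₁ = 29.65 L.
T constant ⇒ Boyle's law P V = const: T₂ = T₁; P₂ = P₁·(V₁/V₂) = 54.64 kPa.
Reversible adiabatic, γ = 1.67: T₃ = T₂·(V₂/V₃)^(γ−1) = 387.2 K; P₃ = P₂·(V₂/V₃)^γ = 115.3 kPa.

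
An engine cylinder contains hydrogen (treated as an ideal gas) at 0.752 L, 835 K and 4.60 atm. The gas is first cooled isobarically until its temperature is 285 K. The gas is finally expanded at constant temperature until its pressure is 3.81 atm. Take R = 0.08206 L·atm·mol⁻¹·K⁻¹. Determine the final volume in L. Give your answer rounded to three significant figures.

P constant ⇒ V ∝ T: P₂ = P₁; V₂ = V₁·(T₂/T₁) = 0.2567 L.
Isothermal, so P V is constant: T₃ = T₂; V₃ = V₂·(P₂/P₃) = 0.3099 L.

V₃ ≈ 0.310 L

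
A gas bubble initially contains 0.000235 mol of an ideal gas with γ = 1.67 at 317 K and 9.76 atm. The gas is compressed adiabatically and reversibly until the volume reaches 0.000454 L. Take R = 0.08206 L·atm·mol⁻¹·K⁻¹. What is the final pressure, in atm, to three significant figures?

From PV = nRT: V₁ = nRT₁/P₁ = 0.0006263 L.
Adiabatic (γ = 1.67), T V^(γ−1) and P V^γ constant: T₂ = T₁·(V₁/V₂)^(γ−1) = 393.3 K; P₂ = P₁·(V₁/V₂)^γ = 16.70 atm.

P₂ ≈ 16.7 atm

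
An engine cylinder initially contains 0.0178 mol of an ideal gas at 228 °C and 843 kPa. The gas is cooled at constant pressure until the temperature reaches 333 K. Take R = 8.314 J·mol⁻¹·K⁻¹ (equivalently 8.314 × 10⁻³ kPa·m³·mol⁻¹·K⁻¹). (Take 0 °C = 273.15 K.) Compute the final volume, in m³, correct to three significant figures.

V₂ ≈ 5.85e-05 m³

Convert: T₁ = 501.1 K.
From PV = nRT: V₁ = nRT₁/P₁ = 8.798e-05 m³.
Isobaric, so V/T is constant: P₂ = P₁; V₂ = V₁·(T₂/T₁) = 5.846e-05 m³.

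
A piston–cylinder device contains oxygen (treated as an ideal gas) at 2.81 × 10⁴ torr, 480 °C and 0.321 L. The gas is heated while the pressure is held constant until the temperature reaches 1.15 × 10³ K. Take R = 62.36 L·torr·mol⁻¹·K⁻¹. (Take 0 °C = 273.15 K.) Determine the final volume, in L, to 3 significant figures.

Convert: T₁ = 753.1 K.
P constant ⇒ V ∝ T: P₂ = P₁; V₂ = V₁·(T₂/T₁) = 0.4901 L.

V₂ ≈ 0.490 L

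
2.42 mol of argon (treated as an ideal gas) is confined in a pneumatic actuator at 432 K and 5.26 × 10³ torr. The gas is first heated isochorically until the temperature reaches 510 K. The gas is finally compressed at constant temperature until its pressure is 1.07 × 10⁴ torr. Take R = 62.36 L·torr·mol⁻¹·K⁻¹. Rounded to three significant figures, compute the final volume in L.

From PV = nRT: V₁ = nRT₁/P₁ = 12.39 L.
V constant ⇒ P ∝ T: V₂ = V₁; P₂ = P₁·(T₂/T₁) = 6210 torr.
T constant ⇒ Boyle's law P V = const: T₃ = T₂; V₃ = V₂·(P₂/P₃) = 7.193 L.

V₃ ≈ 7.19 L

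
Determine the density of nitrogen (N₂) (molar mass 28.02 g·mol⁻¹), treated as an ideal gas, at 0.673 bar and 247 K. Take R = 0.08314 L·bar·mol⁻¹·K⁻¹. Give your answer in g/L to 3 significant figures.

ρ ≈ 0.918 g/L

ρ = PM/(RT) = (0.673 × 28.02) / (0.08314 × 247.0)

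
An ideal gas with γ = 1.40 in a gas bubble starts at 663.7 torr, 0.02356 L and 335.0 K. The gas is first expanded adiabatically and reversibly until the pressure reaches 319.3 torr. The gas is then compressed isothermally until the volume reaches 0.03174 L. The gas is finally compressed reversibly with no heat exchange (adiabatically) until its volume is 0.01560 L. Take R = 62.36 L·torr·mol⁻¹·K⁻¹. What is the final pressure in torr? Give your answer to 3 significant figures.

P₄ ≈ 1.08e+03 torr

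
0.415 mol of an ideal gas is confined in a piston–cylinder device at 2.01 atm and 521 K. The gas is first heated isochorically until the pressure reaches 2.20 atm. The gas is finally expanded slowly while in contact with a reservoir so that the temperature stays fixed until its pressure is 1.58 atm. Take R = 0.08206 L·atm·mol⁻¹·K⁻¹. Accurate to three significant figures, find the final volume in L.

V₃ ≈ 12.3 L

From PV = nRT: V₁ = nRT₁/P₁ = 8.827 L.
V constant ⇒ P ∝ T: V₂ = V₁; T₂ = T₁·(P₂/P₁) = 570.2 K.
T constant ⇒ Boyle's law P V = const: T₃ = T₂; V₃ = V₂·(P₂/P₃) = 12.29 L.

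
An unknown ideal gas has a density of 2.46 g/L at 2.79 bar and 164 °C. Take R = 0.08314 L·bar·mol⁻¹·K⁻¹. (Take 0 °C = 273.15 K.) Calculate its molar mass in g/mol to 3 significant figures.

M ≈ 32.0 g/mol

ρ = PM/(RT) ⇒ M = ρRT/P = (2.46 × 0.08314 × 437.1) / 2.79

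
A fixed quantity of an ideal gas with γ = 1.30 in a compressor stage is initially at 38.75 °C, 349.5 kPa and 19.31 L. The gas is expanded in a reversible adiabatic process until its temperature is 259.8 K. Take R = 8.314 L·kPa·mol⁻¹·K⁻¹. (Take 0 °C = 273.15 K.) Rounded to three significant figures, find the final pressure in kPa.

P₂ ≈ 158 kPa

Convert: T₁ = 311.9 K.
Adiabatic (γ = 1.30), T V^(γ−1) and P V^γ constant: P₂ = P₁·(T₂/T₁)^(γ/(γ−1)) = 158.3 kPa; V₂ = V₁·(T₁/T₂)^(1/(γ−1)) = 35.51 L.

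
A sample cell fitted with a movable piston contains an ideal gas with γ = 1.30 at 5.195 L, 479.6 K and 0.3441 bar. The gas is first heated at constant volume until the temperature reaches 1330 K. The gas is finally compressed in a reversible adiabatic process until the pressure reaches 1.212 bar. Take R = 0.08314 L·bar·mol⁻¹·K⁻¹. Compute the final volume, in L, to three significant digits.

V constant ⇒ P ∝ T: V₂ = V₁; P₂ = P₁·(T₂/T₁) = 0.9542 bar.
Adiabatic (γ = 1.30), T V^(γ−1) and P V^γ constant: T₃ = T₂·(P₃/P₂)^((γ−1)/γ) = 1405 K; V₃ = V₂·(P₂/P₃)^(1/γ) = 4.322 L.

V₃ ≈ 4.32 L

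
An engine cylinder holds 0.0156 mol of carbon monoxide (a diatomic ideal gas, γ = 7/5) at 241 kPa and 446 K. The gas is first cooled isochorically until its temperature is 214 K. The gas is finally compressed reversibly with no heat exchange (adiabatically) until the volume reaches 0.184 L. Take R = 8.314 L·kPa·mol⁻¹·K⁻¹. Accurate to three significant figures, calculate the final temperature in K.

From PV = nRT: V₁ = nRT₁/P₁ = 0.2400 L.
Isochoric, so P/T is constant: V₂ = V₁; P₂ = P₁·(T₂/T₁) = 115.6 kPa.
Adiabatic (γ = 7/5), T V^(γ−1) and P V^γ constant: T₃ = T₂·(V₂/V₃)^(γ−1) = 238.0 K; P₃ = P₂·(V₂/V₃)^γ = 167.8 kPa.

T₃ ≈ 238 K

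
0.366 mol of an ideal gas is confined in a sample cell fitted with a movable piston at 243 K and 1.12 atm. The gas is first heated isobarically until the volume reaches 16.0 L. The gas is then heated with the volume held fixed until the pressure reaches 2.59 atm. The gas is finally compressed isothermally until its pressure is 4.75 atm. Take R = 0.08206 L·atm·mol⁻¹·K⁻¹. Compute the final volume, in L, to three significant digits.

V₄ ≈ 8.72 L

From PV = nRT: V₁ = nRT₁/P₁ = 6.516 L.
P constant ⇒ V ∝ T: P₂ = P₁; T₂ = T₁·(V₂/V₁) = 596.7 K.
Isochoric, so P/T is constant: V₃ = V₂; T₃ = T₂·(P₃/P₂) = 1380 K.
T constant ⇒ Boyle's law P V = const: T₄ = T₃; V₄ = V₃·(P₃/P₄) = 8.724 L.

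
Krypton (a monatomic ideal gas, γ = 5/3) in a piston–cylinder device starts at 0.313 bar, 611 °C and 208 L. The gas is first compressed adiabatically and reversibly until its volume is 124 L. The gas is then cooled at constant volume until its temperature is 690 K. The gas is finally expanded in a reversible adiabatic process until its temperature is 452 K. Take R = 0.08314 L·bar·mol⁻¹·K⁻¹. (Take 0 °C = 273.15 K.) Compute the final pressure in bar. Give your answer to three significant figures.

P₄ ≈ 0.142 bar

Convert: T₁ = 884.1 K.
Adiabatic (γ = 5/3), T V^(γ−1) and P V^γ constant: T₂ = T₁·(V₁/V₂)^(γ−1) = 1248 K; P₂ = P₁·(V₁/V₂)^γ = 0.7412 bar.
Isochoric, so P/T is constant: V₃ = V₂; P₃ = P₂·(T₃/T₂) = 0.4097 bar.
Adiabatic (γ = 5/3), T V^(γ−1) and P V^γ constant: P₄ = P₃·(T₄/T₃)^(γ/(γ−1)) = 0.1423 bar; V₄ = V₃·(T₃/T₄)^(1/(γ−1)) = 233.9 L.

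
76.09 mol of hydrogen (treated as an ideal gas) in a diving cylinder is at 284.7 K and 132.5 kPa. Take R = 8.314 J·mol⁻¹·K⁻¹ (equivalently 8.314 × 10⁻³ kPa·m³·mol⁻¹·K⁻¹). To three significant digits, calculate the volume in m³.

PV = nRT ⇒ V = nRT/P = (76.09 × 8.314 × 10⁻³ × 284.7) / 132.5

V ≈ 1.36 m³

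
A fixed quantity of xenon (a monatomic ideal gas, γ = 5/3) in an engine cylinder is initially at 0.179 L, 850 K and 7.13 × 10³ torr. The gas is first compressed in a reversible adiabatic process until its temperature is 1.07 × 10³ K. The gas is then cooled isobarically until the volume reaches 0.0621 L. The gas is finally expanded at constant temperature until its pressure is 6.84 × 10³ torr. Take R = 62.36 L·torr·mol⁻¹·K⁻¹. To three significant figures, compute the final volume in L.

V₄ ≈ 0.115 L

Reversible adiabatic, γ = 5/3: P₂ = P₁·(T₂/T₁)^(γ/(γ−1)) = 1.268e+04 torr; V₂ = V₁·(T₁/T₂)^(1/(γ−1)) = 0.1267 L.
Isobaric, so V/T is constant: P₃ = P₂; T₃ = T₂·(V₃/V₂) = 524.3 K.
T constant ⇒ Boyle's law P V = const: T₄ = T₃; V₄ = V₃·(P₃/P₄) = 0.1151 L.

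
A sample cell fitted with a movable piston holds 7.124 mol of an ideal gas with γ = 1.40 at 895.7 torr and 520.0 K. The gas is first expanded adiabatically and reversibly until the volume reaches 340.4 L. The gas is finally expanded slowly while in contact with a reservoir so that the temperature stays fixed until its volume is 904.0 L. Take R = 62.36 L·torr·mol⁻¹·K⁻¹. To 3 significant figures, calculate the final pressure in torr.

P₃ ≈ 229 torr

From PV = nRT: V₁ = nRT₁/P₁ = 257.9 L.
Adiabatic (γ = 1.40), T V^(γ−1) and P V^γ constant: T₂ = T₁·(V₁/V₂)^(γ−1) = 465.4 K; P₂ = P₁·(V₁/V₂)^γ = 607.3 torr.
T constant ⇒ Boyle's law P V = const: T₃ = T₂; P₃ = P₂·(V₂/V₃) = 228.7 torr.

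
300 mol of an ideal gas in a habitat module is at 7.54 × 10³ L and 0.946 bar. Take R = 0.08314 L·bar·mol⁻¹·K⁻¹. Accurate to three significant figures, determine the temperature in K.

T ≈ 286 K

PV = nRT ⇒ T = PV/(nR) = (0.946 × 7.54e+03) / (300 × 0.08314)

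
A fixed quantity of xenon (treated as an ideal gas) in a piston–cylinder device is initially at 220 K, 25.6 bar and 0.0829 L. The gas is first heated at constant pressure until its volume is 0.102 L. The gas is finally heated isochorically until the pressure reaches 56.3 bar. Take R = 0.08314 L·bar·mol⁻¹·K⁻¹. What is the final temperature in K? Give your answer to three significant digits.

T₃ ≈ 595 K

Isobaric, so V/T is constant: P₂ = P₁; T₂ = T₁·(V₂/V₁) = 270.7 K.
Isochoric, so P/T is constant: V₃ = V₂; T₃ = T₂·(P₃/P₂) = 595.3 K.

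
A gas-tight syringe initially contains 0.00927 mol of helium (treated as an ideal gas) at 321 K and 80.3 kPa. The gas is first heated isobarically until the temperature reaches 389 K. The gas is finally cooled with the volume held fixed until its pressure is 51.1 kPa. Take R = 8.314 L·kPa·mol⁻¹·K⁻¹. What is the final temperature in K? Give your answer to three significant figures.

T₃ ≈ 248 K

From PV = nRT: V₁ = nRT₁/P₁ = 0.3081 L.
P constant ⇒ V ∝ T: P₂ = P₁; V₂ = V₁·(T₂/T₁) = 0.3734 L.
V constant ⇒ P ∝ T: V₃ = V₂; T₃ = T₂·(P₃/P₂) = 247.5 K.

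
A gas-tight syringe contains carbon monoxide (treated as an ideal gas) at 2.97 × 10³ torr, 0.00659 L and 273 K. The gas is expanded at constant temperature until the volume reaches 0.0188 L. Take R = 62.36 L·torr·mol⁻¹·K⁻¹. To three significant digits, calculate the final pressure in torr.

T constant ⇒ Boyle's law P V = const: T₂ = T₁; P₂ = P₁·(V₁/V₂) = 1041 torr.

P₂ ≈ 1.04e+03 torr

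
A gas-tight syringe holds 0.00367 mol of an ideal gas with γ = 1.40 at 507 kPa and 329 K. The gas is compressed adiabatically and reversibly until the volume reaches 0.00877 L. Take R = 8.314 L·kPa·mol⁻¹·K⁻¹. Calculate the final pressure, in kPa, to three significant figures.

From PV = nRT: V₁ = nRT₁/P₁ = 0.01980 L.
Reversible adiabatic, γ = 1.40: T₂ = T₁·(V₁/V₂)^(γ−1) = 455.7 K; P₂ = P₁·(V₁/V₂)^γ = 1585 kPa.

P₂ ≈ 1.59e+03 kPa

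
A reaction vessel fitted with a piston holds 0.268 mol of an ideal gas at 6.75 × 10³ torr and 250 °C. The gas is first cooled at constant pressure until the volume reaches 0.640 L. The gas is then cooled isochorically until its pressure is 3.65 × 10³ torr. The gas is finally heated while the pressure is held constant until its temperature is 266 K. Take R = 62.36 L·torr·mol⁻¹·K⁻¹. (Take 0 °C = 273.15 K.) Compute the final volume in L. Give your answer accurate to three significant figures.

V₄ ≈ 1.22 L

Convert: T₁ = 523.1 K.
From PV = nRT: V₁ = nRT₁/P₁ = 1.295 L.
Isobaric, so V/T is constant: P₂ = P₁; T₂ = T₁·(V₂/V₁) = 258.5 K.
Isochoric, so P/T is constant: V₃ = V₂; T₃ = T₂·(P₃/P₂) = 139.8 K.
P constant ⇒ V ∝ T: P₄ = P₃; V₄ = V₃·(T₄/T₃) = 1.218 L.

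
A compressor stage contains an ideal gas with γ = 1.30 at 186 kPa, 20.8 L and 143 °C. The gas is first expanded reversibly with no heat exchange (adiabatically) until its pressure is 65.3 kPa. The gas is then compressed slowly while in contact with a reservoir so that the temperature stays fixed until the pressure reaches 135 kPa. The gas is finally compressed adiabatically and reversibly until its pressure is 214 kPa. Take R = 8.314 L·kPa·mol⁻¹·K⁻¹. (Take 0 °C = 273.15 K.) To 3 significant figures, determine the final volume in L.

V₄ ≈ 15.8 L

Convert: T₁ = 416.1 K.
Adiabatic (γ = 1.30), T V^(γ−1) and P V^γ constant: T₂ = T₁·(P₂/P₁)^((γ−1)/γ) = 326.8 K; V₂ = V₁·(P₁/P₂)^(1/γ) = 46.53 L.
Isothermal, so P V is constant: T₃ = T₂; V₃ = V₂·(P₂/P₃) = 22.51 L.
Adiabatic (γ = 1.30), T V^(γ−1) and P V^γ constant: T₄ = T₃·(P₄/P₃)^((γ−1)/γ) = 363.5 K; V₄ = V₃·(P₃/P₄)^(1/γ) = 15.79 L.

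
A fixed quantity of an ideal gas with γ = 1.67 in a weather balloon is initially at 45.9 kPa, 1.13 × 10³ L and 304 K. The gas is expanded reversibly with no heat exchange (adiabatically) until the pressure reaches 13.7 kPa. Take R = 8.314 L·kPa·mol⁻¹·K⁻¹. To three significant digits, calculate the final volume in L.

V₂ ≈ 2.33e+03 L

Adiabatic (γ = 1.67), T V^(γ−1) and P V^γ constant: T₂ = T₁·(P₂/P₁)^((γ−1)/γ) = 187.2 K; V₂ = V₁·(P₁/P₂)^(1/γ) = 2331 L.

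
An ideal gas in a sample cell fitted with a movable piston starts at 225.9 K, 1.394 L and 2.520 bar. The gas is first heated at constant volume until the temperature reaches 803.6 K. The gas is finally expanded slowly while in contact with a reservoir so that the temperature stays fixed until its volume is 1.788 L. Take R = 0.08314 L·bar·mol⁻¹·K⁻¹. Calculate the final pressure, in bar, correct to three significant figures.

Isochoric, so P/T is constant: V₂ = V₁; P₂ = P₁·(T₂/T₁) = 8.964 bar.
Isothermal, so P V is constant: T₃ = T₂; P₃ = P₂·(V₂/V₃) = 6.989 bar.

P₃ ≈ 6.99 bar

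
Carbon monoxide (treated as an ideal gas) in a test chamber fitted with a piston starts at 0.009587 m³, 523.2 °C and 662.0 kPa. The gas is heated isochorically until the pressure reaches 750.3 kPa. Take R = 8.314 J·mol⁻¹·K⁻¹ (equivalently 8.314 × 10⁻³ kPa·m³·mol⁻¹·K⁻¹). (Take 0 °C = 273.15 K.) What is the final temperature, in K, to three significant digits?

Convert: T₁ = 796.4 K.
V constant ⇒ P ∝ T: V₂ = V₁; T₂ = T₁·(P₂/P₁) = 902.6 K.

T₂ ≈ 903 K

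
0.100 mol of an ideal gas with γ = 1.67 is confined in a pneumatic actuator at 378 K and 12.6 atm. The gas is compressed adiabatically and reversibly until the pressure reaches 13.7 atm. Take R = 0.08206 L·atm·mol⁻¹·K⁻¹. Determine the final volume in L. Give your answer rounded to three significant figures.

V₂ ≈ 0.234 L

From PV = nRT: V₁ = nRT₁/P₁ = 0.2462 L.
Reversible adiabatic, γ = 1.67: T₂ = T₁·(P₂/P₁)^((γ−1)/γ) = 390.9 K; V₂ = V₁·(P₁/P₂)^(1/γ) = 0.2341 L.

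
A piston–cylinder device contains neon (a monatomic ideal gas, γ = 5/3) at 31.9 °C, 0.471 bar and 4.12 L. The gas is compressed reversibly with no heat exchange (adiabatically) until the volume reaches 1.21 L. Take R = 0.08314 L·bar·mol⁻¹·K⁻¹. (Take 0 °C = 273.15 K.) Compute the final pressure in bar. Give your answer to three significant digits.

Convert: T₁ = 305.0 K.
Reversible adiabatic, γ = 5/3: T₂ = T₁·(V₁/V₂)^(γ−1) = 690.4 K; P₂ = P₁·(V₁/V₂)^γ = 3.630 bar.

P₂ ≈ 3.63 bar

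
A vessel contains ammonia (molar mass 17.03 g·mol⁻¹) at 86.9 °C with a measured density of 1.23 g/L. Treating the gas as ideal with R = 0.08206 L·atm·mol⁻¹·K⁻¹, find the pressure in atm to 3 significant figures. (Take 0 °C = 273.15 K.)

P ≈ 2.13 atm

ρ = PM/(RT) ⇒ P = ρRT/M = (1.23 × 0.08206 × 360.0) / 17.03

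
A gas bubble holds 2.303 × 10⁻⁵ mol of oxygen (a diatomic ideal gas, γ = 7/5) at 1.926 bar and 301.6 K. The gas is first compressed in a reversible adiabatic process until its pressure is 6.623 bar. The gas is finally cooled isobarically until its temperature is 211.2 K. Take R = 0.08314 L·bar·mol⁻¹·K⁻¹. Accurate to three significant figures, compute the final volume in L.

V₃ ≈ 6.11e-05 L

From PV = nRT: V₁ = nRT₁/P₁ = 0.0002998 L.
Adiabatic (γ = 7/5), T V^(γ−1) and P V^γ constant: T₂ = T₁·(P₂/P₁)^((γ−1)/γ) = 429.2 K; V₂ = V₁·(P₁/P₂)^(1/γ) = 0.0001241 L.
P constant ⇒ V ∝ T: P₃ = P₂; V₃ = V₂·(T₃/T₂) = 6.106e-05 L.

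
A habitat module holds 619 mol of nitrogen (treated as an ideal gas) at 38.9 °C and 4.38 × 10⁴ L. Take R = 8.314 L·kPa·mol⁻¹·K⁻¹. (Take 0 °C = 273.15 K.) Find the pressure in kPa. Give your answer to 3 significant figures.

Convert: T = 312.05 K.
PV = nRT ⇒ P = nRT/V = (619 × 8.314 × 312.05) / 4.38e+04

P ≈ 36.7 kPa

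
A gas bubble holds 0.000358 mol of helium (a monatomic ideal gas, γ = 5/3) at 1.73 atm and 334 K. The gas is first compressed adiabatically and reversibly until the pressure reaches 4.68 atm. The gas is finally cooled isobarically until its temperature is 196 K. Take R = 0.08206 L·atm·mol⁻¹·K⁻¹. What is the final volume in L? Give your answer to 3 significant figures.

V₃ ≈ 0.00123 L

From PV = nRT: V₁ = nRT₁/P₁ = 0.005672 L.
Adiabatic (γ = 5/3), T V^(γ−1) and P V^γ constant: T₂ = T₁·(P₂/P₁)^((γ−1)/γ) = 497.3 K; V₂ = V₁·(P₁/P₂)^(1/γ) = 0.003122 L.
P constant ⇒ V ∝ T: P₃ = P₂; V₃ = V₂·(T₃/T₂) = 0.001230 L.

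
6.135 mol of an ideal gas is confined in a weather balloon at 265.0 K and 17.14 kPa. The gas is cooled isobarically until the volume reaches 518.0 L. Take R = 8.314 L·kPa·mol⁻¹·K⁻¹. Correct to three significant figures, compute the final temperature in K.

From PV = nRT: V₁ = nRT₁/P₁ = 788.6 L.
Isobaric, so V/T is constant: P₂ = P₁; T₂ = T₁·(V₂/V₁) = 174.1 K.

T₂ ≈ 174 K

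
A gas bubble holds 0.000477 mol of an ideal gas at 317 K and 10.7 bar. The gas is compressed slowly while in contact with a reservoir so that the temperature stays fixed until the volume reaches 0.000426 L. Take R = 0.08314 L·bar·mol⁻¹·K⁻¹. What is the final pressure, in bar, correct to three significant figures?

From PV = nRT: V₁ = nRT₁/P₁ = 0.001175 L.
Isothermal, so P V is constant: T₂ = T₁; P₂ = P₁·(V₁/V₂) = 29.51 bar.

P₂ ≈ 29.5 bar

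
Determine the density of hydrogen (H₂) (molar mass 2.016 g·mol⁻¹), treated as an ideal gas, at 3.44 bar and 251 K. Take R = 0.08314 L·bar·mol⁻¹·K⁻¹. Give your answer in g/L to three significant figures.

ρ = PM/(RT) = (3.44 × 2.016) / (0.08314 × 251.0)

ρ ≈ 0.332 g/L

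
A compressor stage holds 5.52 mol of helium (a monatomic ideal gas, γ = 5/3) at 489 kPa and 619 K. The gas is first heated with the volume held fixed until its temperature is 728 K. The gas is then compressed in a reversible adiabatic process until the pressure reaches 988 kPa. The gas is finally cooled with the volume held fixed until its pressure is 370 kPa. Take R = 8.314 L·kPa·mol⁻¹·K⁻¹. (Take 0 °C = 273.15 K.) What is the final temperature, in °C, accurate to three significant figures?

From PV = nRT: V₁ = nRT₁/P₁ = 58.09 L.
Isochoric, so P/T is constant: V₂ = V₁; P₂ = P₁·(T₂/T₁) = 575.1 kPa.
Adiabatic (γ = 5/3), T V^(γ−1) and P V^γ constant: T₃ = T₂·(P₃/P₂)^((γ−1)/γ) = 903.9 K; V₃ = V₂·(P₂/P₃)^(1/γ) = 41.99 L.
Isochoric, so P/T is constant: V₄ = V₃; T₄ = T₃·(P₄/P₃) = 338.5 K.

T₄ ≈ 65.4 °C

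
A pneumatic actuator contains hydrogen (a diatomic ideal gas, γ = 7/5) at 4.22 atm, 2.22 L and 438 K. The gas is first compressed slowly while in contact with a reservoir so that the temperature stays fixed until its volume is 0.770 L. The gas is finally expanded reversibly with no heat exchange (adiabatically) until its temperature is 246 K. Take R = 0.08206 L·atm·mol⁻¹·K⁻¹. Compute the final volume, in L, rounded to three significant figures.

T constant ⇒ Boyle's law P V = const: T₂ = T₁; P₂ = P₁·(V₁/V₂) = 12.17 atm.
Adiabatic (γ = 7/5), T V^(γ−1) and P V^γ constant: P₃ = P₂·(T₃/T₂)^(γ/(γ−1)) = 1.615 atm; V₃ = V₂·(T₂/T₃)^(1/(γ−1)) = 3.257 L.

V₃ ≈ 3.26 L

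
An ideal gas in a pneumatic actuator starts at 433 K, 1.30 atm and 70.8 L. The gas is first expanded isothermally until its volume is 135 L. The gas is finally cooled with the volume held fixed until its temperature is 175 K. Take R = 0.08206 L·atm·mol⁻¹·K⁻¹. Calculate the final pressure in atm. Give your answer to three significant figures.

Isothermal, so P V is constant: T₂ = T₁; P₂ = P₁·(V₁/V₂) = 0.6818 atm.
V constant ⇒ P ∝ T: V₃ = V₂; P₃ = P₂·(T₃/T₂) = 0.2755 atm.

P₃ ≈ 0.276 atm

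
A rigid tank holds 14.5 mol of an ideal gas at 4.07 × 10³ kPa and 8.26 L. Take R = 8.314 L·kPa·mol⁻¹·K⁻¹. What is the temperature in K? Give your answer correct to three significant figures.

PV = nRT ⇒ T = PV/(nR) = (4.07e+03 × 8.26) / (14.5 × 8.314)

T ≈ 279 K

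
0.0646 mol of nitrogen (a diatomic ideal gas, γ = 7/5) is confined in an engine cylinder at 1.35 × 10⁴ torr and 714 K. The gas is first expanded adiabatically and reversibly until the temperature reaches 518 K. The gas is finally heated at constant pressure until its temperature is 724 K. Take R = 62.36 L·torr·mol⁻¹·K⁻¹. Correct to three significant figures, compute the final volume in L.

From PV = nRT: V₁ = nRT₁/P₁ = 0.2131 L.
Adiabatic (γ = 7/5), T V^(γ−1) and P V^γ constant: P₂ = P₁·(T₂/T₁)^(γ/(γ−1)) = 4391 torr; V₂ = V₁·(T₁/T₂)^(1/(γ−1)) = 0.4753 L.
P constant ⇒ V ∝ T: P₃ = P₂; V₃ = V₂·(T₃/T₂) = 0.6643 L.

V₃ ≈ 0.664 L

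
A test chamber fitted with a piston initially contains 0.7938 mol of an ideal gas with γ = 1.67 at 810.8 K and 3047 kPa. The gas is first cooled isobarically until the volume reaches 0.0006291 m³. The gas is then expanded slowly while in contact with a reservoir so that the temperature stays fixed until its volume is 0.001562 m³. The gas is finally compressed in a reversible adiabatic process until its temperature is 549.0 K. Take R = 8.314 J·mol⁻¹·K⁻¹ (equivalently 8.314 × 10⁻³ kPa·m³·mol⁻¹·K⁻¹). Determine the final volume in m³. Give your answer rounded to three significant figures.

From PV = nRT: V₁ = nRT₁/P₁ = 0.001756 m³.
P constant ⇒ V ∝ T: P₂ = P₁; T₂ = T₁·(V₂/V₁) = 290.4 K.
Isothermal, so P V is constant: T₃ = T₂; P₃ = P₂·(V₂/V₃) = 1227 kPa.
Reversible adiabatic, γ = 1.67: P₄ = P₃·(T₄/T₃)^(γ/(γ−1)) = 5999 kPa; V₄ = V₃·(T₃/T₄)^(1/(γ−1)) = 0.0006039 m³.

V₄ ≈ 0.000604 m³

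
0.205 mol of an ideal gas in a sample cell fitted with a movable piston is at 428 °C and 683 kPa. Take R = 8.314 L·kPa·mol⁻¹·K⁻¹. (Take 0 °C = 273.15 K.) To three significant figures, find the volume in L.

V ≈ 1.75 L

Convert: T = 701.15 K.
PV = nRT ⇒ V = nRT/P = (0.205 × 8.314 × 701.15) / 683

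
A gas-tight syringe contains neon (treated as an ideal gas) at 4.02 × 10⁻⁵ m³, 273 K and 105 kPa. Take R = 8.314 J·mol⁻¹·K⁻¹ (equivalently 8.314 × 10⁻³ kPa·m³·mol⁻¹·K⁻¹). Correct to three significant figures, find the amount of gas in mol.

PV = nRT ⇒ n = PV/(RT) = (105 × 4.02e-05) / (8.314 × 10⁻³ × 273)

n ≈ 0.00186 mol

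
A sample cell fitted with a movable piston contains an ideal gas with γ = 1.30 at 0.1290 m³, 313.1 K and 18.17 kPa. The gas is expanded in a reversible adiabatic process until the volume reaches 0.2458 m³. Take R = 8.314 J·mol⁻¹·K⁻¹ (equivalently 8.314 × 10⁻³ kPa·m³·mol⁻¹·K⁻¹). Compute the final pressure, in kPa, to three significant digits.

P₂ ≈ 7.86 kPa

Reversible adiabatic, γ = 1.30: T₂ = T₁·(V₁/V₂)^(γ−1) = 258.0 K; P₂ = P₁·(V₁/V₂)^γ = 7.859 kPa.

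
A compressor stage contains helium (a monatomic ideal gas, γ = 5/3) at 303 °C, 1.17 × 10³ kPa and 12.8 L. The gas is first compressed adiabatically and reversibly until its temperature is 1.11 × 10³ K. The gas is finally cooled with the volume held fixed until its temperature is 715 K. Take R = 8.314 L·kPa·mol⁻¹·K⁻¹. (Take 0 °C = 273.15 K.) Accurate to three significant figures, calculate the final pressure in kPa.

P₃ ≈ 3.88e+03 kPa

Convert: T₁ = 576.1 K.
Reversible adiabatic, γ = 5/3: P₂ = P₁·(T₂/T₁)^(γ/(γ−1)) = 6028 kPa; V₂ = V₁·(T₁/T₂)^(1/(γ−1)) = 4.787 L.
Isochoric, so P/T is constant: V₃ = V₂; P₃ = P₂·(T₃/T₂) = 3883 kPa.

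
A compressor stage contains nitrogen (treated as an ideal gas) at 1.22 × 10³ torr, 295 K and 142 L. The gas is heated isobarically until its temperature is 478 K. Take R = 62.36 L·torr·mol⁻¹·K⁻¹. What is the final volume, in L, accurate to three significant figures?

V₂ ≈ 230 L

P constant ⇒ V ∝ T: P₂ = P₁; V₂ = V₁·(T₂/T₁) = 230.1 L.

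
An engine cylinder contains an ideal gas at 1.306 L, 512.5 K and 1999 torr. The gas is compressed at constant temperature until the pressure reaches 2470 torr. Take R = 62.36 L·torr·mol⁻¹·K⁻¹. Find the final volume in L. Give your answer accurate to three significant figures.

V₂ ≈ 1.06 L

T constant ⇒ Boyle's law P V = const: T₂ = T₁; V₂ = V₁·(P₁/P₂) = 1.057 L.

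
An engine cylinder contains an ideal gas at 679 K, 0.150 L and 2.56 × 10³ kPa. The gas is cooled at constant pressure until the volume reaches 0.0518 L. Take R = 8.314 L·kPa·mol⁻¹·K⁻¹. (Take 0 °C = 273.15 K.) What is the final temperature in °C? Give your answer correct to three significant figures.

T₂ ≈ -38.7 °C

P constant ⇒ V ∝ T: P₂ = P₁; T₂ = T₁·(V₂/V₁) = 234.5 K.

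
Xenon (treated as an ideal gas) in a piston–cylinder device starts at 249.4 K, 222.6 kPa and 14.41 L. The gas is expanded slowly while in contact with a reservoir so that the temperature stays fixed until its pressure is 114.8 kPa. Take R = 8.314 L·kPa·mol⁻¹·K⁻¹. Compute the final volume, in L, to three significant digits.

V₂ ≈ 27.9 L

T constant ⇒ Boyle's law P V = const: T₂ = T₁; V₂ = V₁·(P₁/P₂) = 27.94 L.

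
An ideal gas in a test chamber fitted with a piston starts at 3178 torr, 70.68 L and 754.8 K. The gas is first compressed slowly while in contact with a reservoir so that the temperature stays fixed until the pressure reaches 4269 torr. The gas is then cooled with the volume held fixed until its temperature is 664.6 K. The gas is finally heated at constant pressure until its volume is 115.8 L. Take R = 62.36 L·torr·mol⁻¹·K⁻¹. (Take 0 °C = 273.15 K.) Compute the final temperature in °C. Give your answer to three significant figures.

T constant ⇒ Boyle's law P V = const: T₂ = T₁; V₂ = V₁·(P₁/P₂) = 52.62 L.
V constant ⇒ P ∝ T: V₃ = V₂; P₃ = P₂·(T₃/T₂) = 3759 torr.
Isobaric, so V/T is constant: P₄ = P₃; T₄ = T₃·(V₄/V₃) = 1463 K.

T₄ ≈ 1.19e+03 °C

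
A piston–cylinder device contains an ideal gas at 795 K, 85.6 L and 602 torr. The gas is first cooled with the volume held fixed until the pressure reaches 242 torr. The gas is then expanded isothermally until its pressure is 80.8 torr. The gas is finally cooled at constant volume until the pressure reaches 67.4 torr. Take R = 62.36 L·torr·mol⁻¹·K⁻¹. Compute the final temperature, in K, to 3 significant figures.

Isochoric, so P/T is constant: V₂ = V₁; T₂ = T₁·(P₂/P₁) = 319.6 K.
Isothermal, so P V is constant: T₃ = T₂; V₃ = V₂·(P₂/P₃) = 256.4 L.
Isochoric, so P/T is constant: V₄ = V₃; T₄ = T₃·(P₄/P₃) = 266.6 K.

T₄ ≈ 267 K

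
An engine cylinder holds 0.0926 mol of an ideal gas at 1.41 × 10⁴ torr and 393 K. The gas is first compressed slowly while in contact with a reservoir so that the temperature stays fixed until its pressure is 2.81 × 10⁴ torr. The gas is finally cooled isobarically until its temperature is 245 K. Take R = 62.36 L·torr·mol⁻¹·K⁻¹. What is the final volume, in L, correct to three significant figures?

V₃ ≈ 0.0503 L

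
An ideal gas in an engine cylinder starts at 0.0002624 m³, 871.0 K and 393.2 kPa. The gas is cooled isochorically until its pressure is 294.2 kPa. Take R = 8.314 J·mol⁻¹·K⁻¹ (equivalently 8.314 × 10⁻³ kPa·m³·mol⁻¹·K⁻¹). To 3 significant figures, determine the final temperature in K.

T₂ ≈ 652 K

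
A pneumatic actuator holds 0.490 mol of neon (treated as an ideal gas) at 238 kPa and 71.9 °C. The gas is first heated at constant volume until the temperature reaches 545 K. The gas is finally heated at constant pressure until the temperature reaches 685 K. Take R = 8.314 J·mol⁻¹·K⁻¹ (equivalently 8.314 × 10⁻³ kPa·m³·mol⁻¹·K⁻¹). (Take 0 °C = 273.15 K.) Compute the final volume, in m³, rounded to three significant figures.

V₃ ≈ 0.00742 m³

Convert: T₁ = 345.0 K.
From PV = nRT: V₁ = nRT₁/P₁ = 0.005906 m³.
Isochoric, so P/T is constant: V₂ = V₁; P₂ = P₁·(T₂/T₁) = 375.9 kPa.
P constant ⇒ V ∝ T: P₃ = P₂; V₃ = V₂·(T₃/T₂) = 0.007423 m³.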